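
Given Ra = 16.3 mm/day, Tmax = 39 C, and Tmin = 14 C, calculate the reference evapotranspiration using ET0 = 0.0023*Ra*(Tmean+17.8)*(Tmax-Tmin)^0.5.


Tmean = (Tmax + Tmin)/2 = (39 + 14)/2 = 26.5
ET0 = 0.0023 * 16.3 * (26.5 + 17.8) * sqrt(39 - 14)
ET0 = 0.0023 * 16.3 * 44.3 * 5.000000

8.3040 mm/day


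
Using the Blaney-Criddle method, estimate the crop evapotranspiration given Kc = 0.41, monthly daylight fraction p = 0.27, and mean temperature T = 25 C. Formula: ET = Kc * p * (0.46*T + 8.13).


ET = Kc * p * (0.46*T + 8.13)
ET = 0.41 * 0.27 * (0.46*25 + 8.13)
ET = 0.41 * 0.27 * 19.6300

2.1730 mm/day


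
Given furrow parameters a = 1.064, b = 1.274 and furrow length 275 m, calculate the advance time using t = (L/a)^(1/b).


t = (L/a)^(1/b)
t = (275/1.064)^(1/1.274)
t = 258.458647^(1/1.274)

78.2630 min


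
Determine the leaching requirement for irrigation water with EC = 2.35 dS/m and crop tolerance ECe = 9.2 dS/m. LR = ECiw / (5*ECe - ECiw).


LR = ECiw / (5*ECe - ECiw)
LR = 2.35 / (5*9.2 - 2.35)
LR = 2.35 / 43.6500

0.0538


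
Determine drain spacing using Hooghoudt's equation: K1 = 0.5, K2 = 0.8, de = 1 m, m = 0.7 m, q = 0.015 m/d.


S^2 = 8*K2*de*m/q + 4*K1*m^2/q
S^2 = 8*0.8*1*0.7/0.015 + 4*0.5*0.7^2/0.015
S = sqrt(364.0000)

19.0788 m


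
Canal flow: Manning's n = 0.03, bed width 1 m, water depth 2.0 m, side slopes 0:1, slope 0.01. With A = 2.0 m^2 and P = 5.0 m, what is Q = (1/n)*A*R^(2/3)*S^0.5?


R = A/P = 2.0/5.0 = 0.400000
Q = (1/0.03) * 2.0 * 0.400000^(2/3) * 0.01^0.5

3.6192 m^3/s


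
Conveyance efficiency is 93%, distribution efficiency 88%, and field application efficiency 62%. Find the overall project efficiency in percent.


Ec = 0.93, Eb = 0.88, Ea = 0.62
E = 0.93 * 0.88 * 0.62 * 100 = 50.7408%

50.7408 %


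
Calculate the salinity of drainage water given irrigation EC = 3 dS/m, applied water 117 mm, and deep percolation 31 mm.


EC_dw = EC_iw * D_iw / D_dw
EC_dw = 3 * 117 / 31
EC_dw = 351 / 31

11.3226 dS/m


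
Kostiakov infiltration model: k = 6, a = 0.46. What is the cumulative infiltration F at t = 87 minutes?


F = k * t^a = 6 * 87^0.46
F = 6 * 7.801513

46.8091 mm


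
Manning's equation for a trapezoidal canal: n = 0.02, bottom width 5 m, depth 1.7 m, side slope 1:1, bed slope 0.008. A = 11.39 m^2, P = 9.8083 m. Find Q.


R = A/P = 11.39/9.8083 = 1.161261
Q = (1/0.02) * 11.39 * 1.161261^(2/3) * 0.008^0.5

56.2763 m^3/s


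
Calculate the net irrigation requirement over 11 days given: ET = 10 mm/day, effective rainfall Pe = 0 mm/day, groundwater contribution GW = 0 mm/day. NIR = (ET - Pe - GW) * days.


Daily deficit = ET - Pe - GW = 10 - 0 - 0 = 10 mm/day
NIR = 10 * 11 = 110 mm

110.0000 mm


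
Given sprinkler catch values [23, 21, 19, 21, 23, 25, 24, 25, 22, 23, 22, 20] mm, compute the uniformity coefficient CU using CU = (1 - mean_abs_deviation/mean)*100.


mean = 22.333333 mm
MAD = 1.500000 mm
CU = (1 - 1.500000/22.333333)*100

93.2836 %


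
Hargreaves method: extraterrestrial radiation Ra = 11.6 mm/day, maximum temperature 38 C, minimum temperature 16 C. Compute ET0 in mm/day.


Tmean = (Tmax + Tmin)/2 = (38 + 16)/2 = 27.0
ET0 = 0.0023 * 11.6 * (27.0 + 17.8) * sqrt(38 - 16)
ET0 = 0.0023 * 11.6 * 44.8 * 4.690416

5.6063 mm/day


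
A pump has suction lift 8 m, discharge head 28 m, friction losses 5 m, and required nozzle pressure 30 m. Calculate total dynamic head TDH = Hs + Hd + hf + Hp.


TDH = Hs + Hd + hf + Hp = 8 + 28 + 5 + 30 = 71

71 m


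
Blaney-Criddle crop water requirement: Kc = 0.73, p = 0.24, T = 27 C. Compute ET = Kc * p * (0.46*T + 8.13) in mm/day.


ET = Kc * p * (0.46*T + 8.13)
ET = 0.73 * 0.24 * (0.46*27 + 8.13)
ET = 0.73 * 0.24 * 20.5500

3.6004 mm/day


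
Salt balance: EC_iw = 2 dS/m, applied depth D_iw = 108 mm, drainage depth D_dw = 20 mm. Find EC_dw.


EC_dw = EC_iw * D_iw / D_dw
EC_dw = 2 * 108 / 20
EC_dw = 216 / 20

10.8000 dS/m


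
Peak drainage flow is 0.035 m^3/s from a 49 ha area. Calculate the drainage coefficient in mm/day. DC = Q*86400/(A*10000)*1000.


DC = Q * 86400 / (A * 10000) * 1000
DC = 0.035 * 86400 / (49 * 10000) * 1000
DC = 3024000.0000 / 490000

6.1714 mm/day


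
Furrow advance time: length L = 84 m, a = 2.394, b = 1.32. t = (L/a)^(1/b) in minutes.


t = (L/a)^(1/b)
t = (84/2.394)^(1/1.32)
t = 35.087719^(1/1.32)

14.8106 min


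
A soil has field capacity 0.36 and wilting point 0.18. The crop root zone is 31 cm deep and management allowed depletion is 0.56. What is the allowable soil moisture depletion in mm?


SMD = (FC - PWP) * d * MAD * 10
SMD = (0.36 - 0.18) * 31 * 0.56 * 10
SMD = 0.1800 * 31 * 0.56 * 10

31.2480 mm


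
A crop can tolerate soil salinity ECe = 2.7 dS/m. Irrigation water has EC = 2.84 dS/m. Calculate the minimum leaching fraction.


LR = ECiw / (5*ECe - ECiw)
LR = 2.84 / (5*2.7 - 2.84)
LR = 2.84 / 10.6600

0.2664


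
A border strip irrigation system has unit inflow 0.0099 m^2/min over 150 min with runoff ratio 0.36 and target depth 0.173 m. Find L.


L = q*t/((1+r)*Z)
L = 0.0099*150/((1+0.36)*0.173)
L = 1.485/0.23528

6.3116 m


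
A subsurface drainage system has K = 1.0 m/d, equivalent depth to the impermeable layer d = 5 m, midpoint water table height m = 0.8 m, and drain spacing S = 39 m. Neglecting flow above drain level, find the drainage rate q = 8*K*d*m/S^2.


q = 8*K*d*m/S^2
q = 8*1.0*5*0.8/39^2
q = 32.0000 / 1521

0.0210 m/d


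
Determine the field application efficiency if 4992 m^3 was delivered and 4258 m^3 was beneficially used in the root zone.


Ea = V_root / V_field * 100 = 4258 / 4992 * 100 = 85.2965%

85.2965 %


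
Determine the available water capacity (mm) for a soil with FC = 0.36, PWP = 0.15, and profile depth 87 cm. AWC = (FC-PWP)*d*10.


AWC = (FC - PWP) * d * 10
AWC = (0.36 - 0.15) * 87 * 10
AWC = 0.2100 * 87 * 10

182.7000 mm


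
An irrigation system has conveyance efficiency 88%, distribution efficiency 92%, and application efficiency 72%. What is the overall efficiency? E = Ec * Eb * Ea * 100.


Ec = 0.88, Eb = 0.92, Ea = 0.72
E = 0.88 * 0.92 * 0.72 * 100 = 58.2912%

58.2912 %


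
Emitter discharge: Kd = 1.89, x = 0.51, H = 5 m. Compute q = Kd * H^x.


q = Kd * H^x = 1.89 * 5^0.51 = 1.89 * 2.272347

4.2947 L/h


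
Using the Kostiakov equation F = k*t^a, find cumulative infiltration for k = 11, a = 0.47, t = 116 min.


F = k * t^a = 11 * 116^0.47
F = 11 * 9.338890

102.7278 mm


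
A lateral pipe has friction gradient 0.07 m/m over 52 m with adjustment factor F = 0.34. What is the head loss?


hf = J * L * F = 0.07 * 52 * 0.34 = 1.2376 m

1.2376 m


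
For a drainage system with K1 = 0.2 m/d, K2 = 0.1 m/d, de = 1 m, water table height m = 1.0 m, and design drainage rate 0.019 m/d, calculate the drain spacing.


S^2 = 8*K2*de*m/q + 4*K1*m^2/q
S^2 = 8*0.1*1*1.0/0.019 + 4*0.2*1.0^2/0.019
S = sqrt(84.2105)

9.1766 m


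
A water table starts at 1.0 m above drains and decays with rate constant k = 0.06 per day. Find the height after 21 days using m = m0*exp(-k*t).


m = m0 * exp(-k*t)
m = 1.0 * exp(-0.06 * 21)
m = 1.0 * exp(-1.2600)

0.2837 m


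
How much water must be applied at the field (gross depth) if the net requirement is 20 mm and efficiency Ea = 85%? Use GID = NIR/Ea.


Ea = 85% = 0.85
GID = NIR / Ea = 20 / 0.85 = 23.5294 mm

23.5294 mm


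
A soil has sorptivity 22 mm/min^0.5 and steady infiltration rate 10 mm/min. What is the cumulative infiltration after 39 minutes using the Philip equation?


F = S*sqrt(t) + A*t
F = 22*sqrt(39) + 10*39
F = 22*6.244998 + 390

527.3900 mm


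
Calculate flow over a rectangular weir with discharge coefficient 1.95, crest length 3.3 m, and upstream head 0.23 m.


Q = C * L * H^(3/2) = 1.95 * 3.3 * 0.23^1.5 = 1.95 * 3.3 * 0.110304

0.7098 m^3/s


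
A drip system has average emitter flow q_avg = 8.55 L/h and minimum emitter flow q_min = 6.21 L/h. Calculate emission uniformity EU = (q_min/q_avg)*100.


EU = (q_min/q_avg)*100 = (6.21/8.55)*100 = 72.6316%

72.6316 %


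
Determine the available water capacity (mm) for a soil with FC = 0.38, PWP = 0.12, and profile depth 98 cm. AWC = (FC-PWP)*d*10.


AWC = (FC - PWP) * d * 10
AWC = (0.38 - 0.12) * 98 * 10
AWC = 0.2600 * 98 * 10

254.8000 mm


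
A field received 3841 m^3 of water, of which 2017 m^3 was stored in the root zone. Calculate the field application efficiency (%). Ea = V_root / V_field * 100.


Ea = V_root / V_field * 100 = 2017 / 3841 * 100 = 52.5124%

52.5124 %


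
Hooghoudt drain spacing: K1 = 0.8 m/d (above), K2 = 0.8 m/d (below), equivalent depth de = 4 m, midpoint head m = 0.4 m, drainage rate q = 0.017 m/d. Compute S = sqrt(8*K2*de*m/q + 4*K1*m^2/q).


S^2 = 8*K2*de*m/q + 4*K1*m^2/q
S^2 = 8*0.8*4*0.4/0.017 + 4*0.8*0.4^2/0.017
S = sqrt(632.4706)

25.1490 m


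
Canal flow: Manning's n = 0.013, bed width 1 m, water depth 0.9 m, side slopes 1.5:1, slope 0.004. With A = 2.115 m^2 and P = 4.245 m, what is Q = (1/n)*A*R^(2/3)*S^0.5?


R = A/P = 2.115/4.245 = 0.498233
Q = (1/0.013) * 2.115 * 0.498233^(2/3) * 0.004^0.5

6.4667 m^3/s


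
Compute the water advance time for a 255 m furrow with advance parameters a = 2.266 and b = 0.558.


t = (L/a)^(1/b)
t = (255/2.266)^(1/0.558)
t = 112.533098^(1/0.558)

4743.8345 min


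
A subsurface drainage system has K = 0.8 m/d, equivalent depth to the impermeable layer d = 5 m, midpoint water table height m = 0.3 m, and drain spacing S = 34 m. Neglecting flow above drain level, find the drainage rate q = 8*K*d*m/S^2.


q = 8*K*d*m/S^2
q = 8*0.8*5*0.3/34^2
q = 9.6000 / 1156

0.0083 m/d


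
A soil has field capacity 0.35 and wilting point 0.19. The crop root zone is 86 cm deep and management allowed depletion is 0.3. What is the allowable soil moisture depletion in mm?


SMD = (FC - PWP) * d * MAD * 10
SMD = (0.35 - 0.19) * 86 * 0.3 * 10
SMD = 0.1600 * 86 * 0.3 * 10

41.2800 mm


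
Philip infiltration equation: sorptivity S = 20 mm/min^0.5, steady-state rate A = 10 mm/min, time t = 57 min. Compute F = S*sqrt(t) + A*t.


F = S*sqrt(t) + A*t
F = 20*sqrt(57) + 10*57
F = 20*7.549834 + 570

720.9967 mm


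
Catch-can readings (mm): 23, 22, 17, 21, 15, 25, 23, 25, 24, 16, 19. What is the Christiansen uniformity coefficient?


mean = 20.909091 mm
MAD = 3.024793 mm
CU = (1 - 3.024793/20.909091)*100

85.5336 %


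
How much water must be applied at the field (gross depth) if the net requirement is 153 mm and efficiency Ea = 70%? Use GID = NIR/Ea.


Ea = 70% = 0.7
GID = NIR / Ea = 153 / 0.7 = 218.5714 mm

218.5714 mm


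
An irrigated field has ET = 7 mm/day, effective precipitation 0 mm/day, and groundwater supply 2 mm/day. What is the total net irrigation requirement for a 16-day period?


Daily deficit = ET - Pe - GW = 7 - 0 - 2 = 5 mm/day
NIR = 5 * 16 = 80 mm

80.0000 mm


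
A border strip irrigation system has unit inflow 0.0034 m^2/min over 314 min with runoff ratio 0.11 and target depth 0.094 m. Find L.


L = q*t/((1+r)*Z)
L = 0.0034*314/((1+0.11)*0.094)
L = 1.0676/0.10434

10.2319 m


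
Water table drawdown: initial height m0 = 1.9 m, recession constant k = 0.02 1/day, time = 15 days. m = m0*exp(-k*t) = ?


m = m0 * exp(-k*t)
m = 1.9 * exp(-0.02 * 15)
m = 1.9 * exp(-0.3000)

1.4076 m


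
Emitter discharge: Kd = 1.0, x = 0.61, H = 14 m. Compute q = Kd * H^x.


q = Kd * H^x = 1.0 * 14^0.61 = 1.0 * 5.001936

5.0019 L/h


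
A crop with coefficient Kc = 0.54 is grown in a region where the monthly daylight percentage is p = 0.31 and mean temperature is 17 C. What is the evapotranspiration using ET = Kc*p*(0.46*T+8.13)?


ET = Kc * p * (0.46*T + 8.13)
ET = 0.54 * 0.31 * (0.46*17 + 8.13)
ET = 0.54 * 0.31 * 15.9500

2.6700 mm/day


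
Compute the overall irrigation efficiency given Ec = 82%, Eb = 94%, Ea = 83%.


Ec = 0.82, Eb = 0.94, Ea = 0.83
E = 0.82 * 0.94 * 0.83 * 100 = 63.9764%

63.9764 %


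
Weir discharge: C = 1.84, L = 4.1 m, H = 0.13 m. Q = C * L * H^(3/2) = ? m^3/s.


Q = C * L * H^(3/2) = 1.84 * 4.1 * 0.13^1.5 = 1.84 * 4.1 * 0.046872

0.3536 m^3/s


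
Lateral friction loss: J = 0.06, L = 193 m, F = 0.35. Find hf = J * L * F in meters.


hf = J * L * F = 0.06 * 193 * 0.35 = 4.0530 m

4.0530 m


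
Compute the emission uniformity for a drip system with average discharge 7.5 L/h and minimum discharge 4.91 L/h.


EU = (q_min/q_avg)*100 = (4.91/7.5)*100 = 65.4667%

65.4667 %


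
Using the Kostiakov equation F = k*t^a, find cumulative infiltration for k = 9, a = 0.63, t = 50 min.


F = k * t^a = 9 * 50^0.63
F = 9 * 11.758478

105.8263 mm


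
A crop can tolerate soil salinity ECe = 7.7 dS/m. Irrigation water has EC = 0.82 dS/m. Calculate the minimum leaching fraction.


LR = ECiw / (5*ECe - ECiw)
LR = 0.82 / (5*7.7 - 0.82)
LR = 0.82 / 37.6800

0.0218


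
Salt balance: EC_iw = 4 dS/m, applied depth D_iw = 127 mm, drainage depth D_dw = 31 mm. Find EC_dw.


EC_dw = EC_iw * D_iw / D_dw
EC_dw = 4 * 127 / 31
EC_dw = 508 / 31

16.3871 dS/m


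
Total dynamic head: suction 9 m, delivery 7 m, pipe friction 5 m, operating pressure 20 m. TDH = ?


TDH = Hs + Hd + hf + Hp = 9 + 7 + 5 + 20 = 41

41 m


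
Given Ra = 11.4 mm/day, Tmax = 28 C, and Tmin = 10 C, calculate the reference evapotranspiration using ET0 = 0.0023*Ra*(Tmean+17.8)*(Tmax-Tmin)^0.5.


Tmean = (Tmax + Tmin)/2 = (28 + 10)/2 = 19.0
ET0 = 0.0023 * 11.4 * (19.0 + 17.8) * sqrt(28 - 10)
ET0 = 0.0023 * 11.4 * 36.8 * 4.242641

4.0937 mm/day


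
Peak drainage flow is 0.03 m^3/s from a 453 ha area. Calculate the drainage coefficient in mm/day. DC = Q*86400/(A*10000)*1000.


DC = Q * 86400 / (A * 10000) * 1000
DC = 0.03 * 86400 / (453 * 10000) * 1000
DC = 2592000.0000 / 4530000

0.5722 mm/day


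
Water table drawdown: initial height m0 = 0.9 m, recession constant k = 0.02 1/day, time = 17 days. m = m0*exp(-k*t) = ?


m = m0 * exp(-k*t)
m = 0.9 * exp(-0.02 * 17)
m = 0.9 * exp(-0.3400)

0.6406 m


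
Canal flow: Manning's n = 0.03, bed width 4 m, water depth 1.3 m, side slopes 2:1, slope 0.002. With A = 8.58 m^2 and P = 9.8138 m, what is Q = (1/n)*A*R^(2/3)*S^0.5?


R = A/P = 8.58/9.8138 = 0.874279
Q = (1/0.03) * 8.58 * 0.874279^(2/3) * 0.002^0.5

11.6945 m^3/s


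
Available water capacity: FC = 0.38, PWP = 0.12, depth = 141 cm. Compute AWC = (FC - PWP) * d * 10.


AWC = (FC - PWP) * d * 10
AWC = (0.38 - 0.12) * 141 * 10
AWC = 0.2600 * 141 * 10

366.6000 mm


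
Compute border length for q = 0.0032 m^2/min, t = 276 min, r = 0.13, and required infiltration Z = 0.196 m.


L = q*t/((1+r)*Z)
L = 0.0032*276/((1+0.13)*0.196)
L = 0.8832/0.22148

3.9877 m


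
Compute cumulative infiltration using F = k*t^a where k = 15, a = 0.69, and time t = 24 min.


F = k * t^a = 15 * 24^0.69
F = 15 * 8.960779

134.4117 mm


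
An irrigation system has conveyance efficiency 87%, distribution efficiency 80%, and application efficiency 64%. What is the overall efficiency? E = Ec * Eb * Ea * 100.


Ec = 0.87, Eb = 0.8, Ea = 0.64
E = 0.87 * 0.8 * 0.64 * 100 = 44.5440%

44.5440 %


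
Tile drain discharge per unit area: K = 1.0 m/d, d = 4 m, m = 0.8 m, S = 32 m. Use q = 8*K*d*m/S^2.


q = 8*K*d*m/S^2
q = 8*1.0*4*0.8/32^2
q = 25.6000 / 1024

0.0250 m/d


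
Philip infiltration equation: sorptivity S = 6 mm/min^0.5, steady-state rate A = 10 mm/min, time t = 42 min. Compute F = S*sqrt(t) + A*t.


F = S*sqrt(t) + A*t
F = 6*sqrt(42) + 10*42
F = 6*6.480741 + 420

458.8844 mm


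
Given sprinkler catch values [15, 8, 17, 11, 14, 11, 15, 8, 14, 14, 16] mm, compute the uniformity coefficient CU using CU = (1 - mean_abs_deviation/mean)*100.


mean = 13.000000 mm
MAD = 2.545455 mm
CU = (1 - 2.545455/13.000000)*100

80.4196 %


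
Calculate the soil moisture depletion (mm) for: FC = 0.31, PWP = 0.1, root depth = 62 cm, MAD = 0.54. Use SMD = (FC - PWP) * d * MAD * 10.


SMD = (FC - PWP) * d * MAD * 10
SMD = (0.31 - 0.1) * 62 * 0.54 * 10
SMD = 0.2100 * 62 * 0.54 * 10

70.3080 mm


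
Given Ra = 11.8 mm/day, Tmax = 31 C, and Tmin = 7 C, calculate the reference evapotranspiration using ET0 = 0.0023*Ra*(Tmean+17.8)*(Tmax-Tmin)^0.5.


Tmean = (Tmax + Tmin)/2 = (31 + 7)/2 = 19.0
ET0 = 0.0023 * 11.8 * (19.0 + 17.8) * sqrt(31 - 7)
ET0 = 0.0023 * 11.8 * 36.8 * 4.898979

4.8929 mm/day


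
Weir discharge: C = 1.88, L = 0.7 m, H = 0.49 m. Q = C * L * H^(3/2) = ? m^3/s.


Q = C * L * H^(3/2) = 1.88 * 0.7 * 0.49^1.5 = 1.88 * 0.7 * 0.343000

0.4514 m^3/s


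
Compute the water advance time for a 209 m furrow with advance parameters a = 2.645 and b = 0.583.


t = (L/a)^(1/b)
t = (209/2.645)^(1/0.583)
t = 79.017013^(1/0.583)

1799.2660 min


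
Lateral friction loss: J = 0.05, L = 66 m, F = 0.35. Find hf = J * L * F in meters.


hf = J * L * F = 0.05 * 66 * 0.35 = 1.1550 m

1.1550 m


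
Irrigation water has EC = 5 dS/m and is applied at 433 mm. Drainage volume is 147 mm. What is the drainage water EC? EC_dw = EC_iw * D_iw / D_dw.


EC_dw = EC_iw * D_iw / D_dw
EC_dw = 5 * 433 / 147
EC_dw = 2165 / 147

14.7279 dS/m


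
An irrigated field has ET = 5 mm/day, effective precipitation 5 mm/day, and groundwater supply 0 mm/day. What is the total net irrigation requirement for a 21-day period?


Daily deficit = ET - Pe - GW = 5 - 5 - 0 = 0 mm/day
NIR = 0 * 21 = 0 mm

0 mm


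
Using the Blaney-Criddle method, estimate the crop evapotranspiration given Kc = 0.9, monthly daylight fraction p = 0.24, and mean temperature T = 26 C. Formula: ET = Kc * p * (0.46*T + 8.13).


ET = Kc * p * (0.46*T + 8.13)
ET = 0.9 * 0.24 * (0.46*26 + 8.13)
ET = 0.9 * 0.24 * 20.0900

4.3394 mm/day


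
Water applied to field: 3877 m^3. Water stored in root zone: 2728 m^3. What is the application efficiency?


Ea = V_root / V_field * 100 = 2728 / 3877 * 100 = 70.3637%

70.3637 %


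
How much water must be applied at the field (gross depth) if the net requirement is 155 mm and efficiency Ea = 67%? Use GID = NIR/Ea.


Ea = 67% = 0.67
GID = NIR / Ea = 155 / 0.67 = 231.3433 mm

231.3433 mm


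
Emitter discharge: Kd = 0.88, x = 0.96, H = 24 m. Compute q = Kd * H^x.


q = Kd * H^x = 0.88 * 24^0.96 = 0.88 * 21.135026

18.5988 L/h


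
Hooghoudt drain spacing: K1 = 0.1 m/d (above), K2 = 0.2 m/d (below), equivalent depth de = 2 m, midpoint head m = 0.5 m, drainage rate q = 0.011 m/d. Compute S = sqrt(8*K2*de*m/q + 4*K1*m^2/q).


S^2 = 8*K2*de*m/q + 4*K1*m^2/q
S^2 = 8*0.2*2*0.5/0.011 + 4*0.1*0.5^2/0.011
S = sqrt(154.5455)

12.4316 m


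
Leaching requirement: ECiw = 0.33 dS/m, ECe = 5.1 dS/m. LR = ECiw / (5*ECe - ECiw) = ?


LR = ECiw / (5*ECe - ECiw)
LR = 0.33 / (5*5.1 - 0.33)
LR = 0.33 / 25.1700

0.0131


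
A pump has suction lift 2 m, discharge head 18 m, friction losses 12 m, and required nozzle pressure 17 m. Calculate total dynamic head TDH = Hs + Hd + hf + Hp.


TDH = Hs + Hd + hf + Hp = 2 + 18 + 12 + 17 = 49

49 m


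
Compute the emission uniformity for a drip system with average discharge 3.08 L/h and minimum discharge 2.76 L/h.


EU = (q_min/q_avg)*100 = (2.76/3.08)*100 = 89.6104%

89.6104 %


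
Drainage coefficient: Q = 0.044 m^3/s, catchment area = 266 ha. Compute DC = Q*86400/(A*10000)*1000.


DC = Q * 86400 / (A * 10000) * 1000
DC = 0.044 * 86400 / (266 * 10000) * 1000
DC = 3801600.0000 / 2660000

1.4292 mm/day


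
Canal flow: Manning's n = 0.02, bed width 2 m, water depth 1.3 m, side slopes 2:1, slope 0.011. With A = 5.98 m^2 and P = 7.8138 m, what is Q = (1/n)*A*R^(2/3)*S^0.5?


R = A/P = 5.98/7.8138 = 0.765313
Q = (1/0.02) * 5.98 * 0.765313^(2/3) * 0.011^0.5

26.2378 m^3/s


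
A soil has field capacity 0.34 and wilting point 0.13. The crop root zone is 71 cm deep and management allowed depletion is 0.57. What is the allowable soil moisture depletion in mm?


SMD = (FC - PWP) * d * MAD * 10
SMD = (0.34 - 0.13) * 71 * 0.57 * 10
SMD = 0.2100 * 71 * 0.57 * 10

84.9870 mm


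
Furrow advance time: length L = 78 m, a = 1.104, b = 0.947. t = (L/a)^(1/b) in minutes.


t = (L/a)^(1/b)
t = (78/1.104)^(1/0.947)
t = 70.652174^(1/0.947)

89.6632 min


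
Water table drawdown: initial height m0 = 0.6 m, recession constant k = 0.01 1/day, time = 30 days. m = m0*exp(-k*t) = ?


m = m0 * exp(-k*t)
m = 0.6 * exp(-0.01 * 30)
m = 0.6 * exp(-0.3000)

0.4445 m


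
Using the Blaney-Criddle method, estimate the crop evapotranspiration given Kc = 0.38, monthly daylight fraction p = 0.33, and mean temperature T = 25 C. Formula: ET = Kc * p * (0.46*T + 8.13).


ET = Kc * p * (0.46*T + 8.13)
ET = 0.38 * 0.33 * (0.46*25 + 8.13)
ET = 0.38 * 0.33 * 19.6300

2.4616 mm/day


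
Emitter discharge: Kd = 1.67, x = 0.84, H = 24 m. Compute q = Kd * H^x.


q = Kd * H^x = 1.67 * 24^0.84 = 1.67 * 14.433692

24.1043 L/h


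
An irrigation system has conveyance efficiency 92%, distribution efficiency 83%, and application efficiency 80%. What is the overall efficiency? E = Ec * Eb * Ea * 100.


Ec = 0.92, Eb = 0.83, Ea = 0.8
E = 0.92 * 0.83 * 0.8 * 100 = 61.0880%

61.0880 %


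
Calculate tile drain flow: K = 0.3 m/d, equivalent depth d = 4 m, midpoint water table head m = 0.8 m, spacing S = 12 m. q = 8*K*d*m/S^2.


q = 8*K*d*m/S^2
q = 8*0.3*4*0.8/12^2
q = 7.6800 / 144

0.0533 m/d


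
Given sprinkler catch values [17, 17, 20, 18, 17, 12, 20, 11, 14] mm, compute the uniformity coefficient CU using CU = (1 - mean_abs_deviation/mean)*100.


mean = 16.222222 mm
MAD = 2.592593 mm
CU = (1 - 2.592593/16.222222)*100

84.0183 %


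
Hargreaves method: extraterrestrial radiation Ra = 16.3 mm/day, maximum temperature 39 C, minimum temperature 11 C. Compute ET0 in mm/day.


Tmean = (Tmax + Tmin)/2 = (39 + 11)/2 = 25.0
ET0 = 0.0023 * 16.3 * (25.0 + 17.8) * sqrt(39 - 11)
ET0 = 0.0023 * 16.3 * 42.8 * 5.291503

8.4906 mm/day


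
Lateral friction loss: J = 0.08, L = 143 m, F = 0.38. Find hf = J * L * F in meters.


hf = J * L * F = 0.08 * 143 * 0.38 = 4.3472 m

4.3472 m


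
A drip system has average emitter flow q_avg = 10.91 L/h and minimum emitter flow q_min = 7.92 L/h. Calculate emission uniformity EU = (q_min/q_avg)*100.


EU = (q_min/q_avg)*100 = (7.92/10.91)*100 = 72.5940%

72.5940 %


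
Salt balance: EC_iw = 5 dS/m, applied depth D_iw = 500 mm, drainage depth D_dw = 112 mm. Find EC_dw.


EC_dw = EC_iw * D_iw / D_dw
EC_dw = 5 * 500 / 112
EC_dw = 2500 / 112

22.3214 dS/m


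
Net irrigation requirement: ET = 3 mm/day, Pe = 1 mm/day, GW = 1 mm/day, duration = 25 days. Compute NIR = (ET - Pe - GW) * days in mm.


Daily deficit = ET - Pe - GW = 3 - 1 - 1 = 1 mm/day
NIR = 1 * 25 = 25 mm

25.0000 mm


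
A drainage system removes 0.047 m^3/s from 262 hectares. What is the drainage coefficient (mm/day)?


DC = Q * 86400 / (A * 10000) * 1000
DC = 0.047 * 86400 / (262 * 10000) * 1000
DC = 4060800.0000 / 2620000

1.5499 mm/day


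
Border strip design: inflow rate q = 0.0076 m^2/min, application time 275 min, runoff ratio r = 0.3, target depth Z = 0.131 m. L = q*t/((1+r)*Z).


L = q*t/((1+r)*Z)
L = 0.0076*275/((1+0.3)*0.131)
L = 2.09/0.1703

12.2725 m


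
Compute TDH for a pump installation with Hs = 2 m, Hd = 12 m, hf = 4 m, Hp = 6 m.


TDH = Hs + Hd + hf + Hp = 2 + 12 + 4 + 6 = 24

24 m


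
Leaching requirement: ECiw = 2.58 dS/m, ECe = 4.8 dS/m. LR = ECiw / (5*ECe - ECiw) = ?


LR = ECiw / (5*ECe - ECiw)
LR = 2.58 / (5*4.8 - 2.58)
LR = 2.58 / 21.4200

0.1204


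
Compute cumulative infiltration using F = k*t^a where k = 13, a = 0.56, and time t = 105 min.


F = k * t^a = 13 * 105^0.56
F = 13 * 13.547714

176.1203 mm


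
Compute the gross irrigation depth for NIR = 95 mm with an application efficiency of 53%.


Ea = 53% = 0.53
GID = NIR / Ea = 95 / 0.53 = 179.2453 mm

179.2453 mm


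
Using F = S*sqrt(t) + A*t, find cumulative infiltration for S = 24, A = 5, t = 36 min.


F = S*sqrt(t) + A*t
F = 24*sqrt(36) + 5*36
F = 24*6.000000 + 180

324.0000 mm


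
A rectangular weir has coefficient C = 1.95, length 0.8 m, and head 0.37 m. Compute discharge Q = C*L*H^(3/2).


Q = C * L * H^(3/2) = 1.95 * 0.8 * 0.37^1.5 = 1.95 * 0.8 * 0.225062

0.3511 m^3/s


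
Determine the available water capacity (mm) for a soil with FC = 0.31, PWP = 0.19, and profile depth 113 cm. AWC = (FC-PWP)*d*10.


AWC = (FC - PWP) * d * 10
AWC = (0.31 - 0.19) * 113 * 10
AWC = 0.1200 * 113 * 10

135.6000 mm


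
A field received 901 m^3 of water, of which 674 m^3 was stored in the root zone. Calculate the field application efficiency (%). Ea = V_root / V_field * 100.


Ea = V_root / V_field * 100 = 674 / 901 * 100 = 74.8058%

74.8058 %


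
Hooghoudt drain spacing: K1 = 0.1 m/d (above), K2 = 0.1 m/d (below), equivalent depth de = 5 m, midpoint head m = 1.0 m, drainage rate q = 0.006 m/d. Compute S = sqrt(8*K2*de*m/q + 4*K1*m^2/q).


S^2 = 8*K2*de*m/q + 4*K1*m^2/q
S^2 = 8*0.1*5*1.0/0.006 + 4*0.1*1.0^2/0.006
S = sqrt(733.3333)

27.0801 m


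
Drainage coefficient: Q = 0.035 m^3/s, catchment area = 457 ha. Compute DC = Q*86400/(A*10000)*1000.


DC = Q * 86400 / (A * 10000) * 1000
DC = 0.035 * 86400 / (457 * 10000) * 1000
DC = 3024000.0000 / 4570000

0.6617 mm/day


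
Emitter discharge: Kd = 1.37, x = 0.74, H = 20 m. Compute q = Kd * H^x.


q = Kd * H^x = 1.37 * 20^0.74 = 1.37 * 9.178299

12.5743 L/h


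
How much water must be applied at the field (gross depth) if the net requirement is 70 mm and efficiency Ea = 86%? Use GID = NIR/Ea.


Ea = 86% = 0.86
GID = NIR / Ea = 70 / 0.86 = 81.3953 mm

81.3953 mm


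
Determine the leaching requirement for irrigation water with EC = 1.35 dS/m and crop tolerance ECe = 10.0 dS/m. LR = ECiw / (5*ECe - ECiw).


LR = ECiw / (5*ECe - ECiw)
LR = 1.35 / (5*10.0 - 1.35)
LR = 1.35 / 48.6500

0.0277


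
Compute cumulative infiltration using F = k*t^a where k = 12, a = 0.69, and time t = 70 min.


F = k * t^a = 12 * 70^0.69
F = 12 * 18.755025

225.0603 mm


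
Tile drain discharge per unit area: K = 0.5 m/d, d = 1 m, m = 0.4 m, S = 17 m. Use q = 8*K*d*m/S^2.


q = 8*K*d*m/S^2
q = 8*0.5*1*0.4/17^2
q = 1.6000 / 289

0.0055 m/d


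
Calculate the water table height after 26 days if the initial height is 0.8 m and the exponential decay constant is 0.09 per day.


m = m0 * exp(-k*t)
m = 0.8 * exp(-0.09 * 26)
m = 0.8 * exp(-2.3400)

0.0771 m


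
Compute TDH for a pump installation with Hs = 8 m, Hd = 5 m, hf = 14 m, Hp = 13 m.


TDH = Hs + Hd + hf + Hp = 8 + 5 + 14 + 13 = 40

40 m


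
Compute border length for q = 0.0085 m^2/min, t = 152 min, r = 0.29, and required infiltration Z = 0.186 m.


L = q*t/((1+r)*Z)
L = 0.0085*152/((1+0.29)*0.186)
L = 1.292/0.23994

5.3847 m


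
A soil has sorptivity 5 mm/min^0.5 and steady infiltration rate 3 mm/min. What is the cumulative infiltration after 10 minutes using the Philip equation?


F = S*sqrt(t) + A*t
F = 5*sqrt(10) + 3*10
F = 5*3.162278 + 30

45.8114 mm


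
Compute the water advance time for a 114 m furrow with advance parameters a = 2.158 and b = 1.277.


t = (L/a)^(1/b)
t = (114/2.158)^(1/1.277)
t = 52.826691^(1/1.277)

22.3430 min


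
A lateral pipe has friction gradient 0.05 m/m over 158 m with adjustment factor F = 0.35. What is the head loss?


hf = J * L * F = 0.05 * 158 * 0.35 = 2.7650 m

2.7650 m


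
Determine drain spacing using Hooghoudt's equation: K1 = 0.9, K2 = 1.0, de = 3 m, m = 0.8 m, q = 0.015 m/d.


S^2 = 8*K2*de*m/q + 4*K1*m^2/q
S^2 = 8*1.0*3*0.8/0.015 + 4*0.9*0.8^2/0.015
S = sqrt(1433.6000)

37.8629 m


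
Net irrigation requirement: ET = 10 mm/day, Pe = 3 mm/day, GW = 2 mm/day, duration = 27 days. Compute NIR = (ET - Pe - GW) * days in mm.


Daily deficit = ET - Pe - GW = 10 - 3 - 2 = 5 mm/day
NIR = 5 * 27 = 135 mm

135.0000 mm


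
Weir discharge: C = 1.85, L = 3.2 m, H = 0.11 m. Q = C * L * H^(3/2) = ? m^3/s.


Q = C * L * H^(3/2) = 1.85 * 3.2 * 0.11^1.5 = 1.85 * 3.2 * 0.036483

0.2160 m^3/s


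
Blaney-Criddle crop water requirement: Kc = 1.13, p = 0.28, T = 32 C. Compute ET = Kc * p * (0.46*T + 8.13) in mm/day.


ET = Kc * p * (0.46*T + 8.13)
ET = 1.13 * 0.28 * (0.46*32 + 8.13)
ET = 1.13 * 0.28 * 22.8500

7.2297 mm/day


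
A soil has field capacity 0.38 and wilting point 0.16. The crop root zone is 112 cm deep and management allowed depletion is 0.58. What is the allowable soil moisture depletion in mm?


SMD = (FC - PWP) * d * MAD * 10
SMD = (0.38 - 0.16) * 112 * 0.58 * 10
SMD = 0.2200 * 112 * 0.58 * 10

142.9120 mm


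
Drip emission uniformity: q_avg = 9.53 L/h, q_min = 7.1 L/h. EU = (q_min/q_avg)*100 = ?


EU = (q_min/q_avg)*100 = (7.1/9.53)*100 = 74.5016%

74.5016 %


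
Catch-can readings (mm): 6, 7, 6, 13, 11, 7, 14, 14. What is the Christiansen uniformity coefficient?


mean = 9.750000 mm
MAD = 3.250000 mm
CU = (1 - 3.250000/9.750000)*100

66.6667 %


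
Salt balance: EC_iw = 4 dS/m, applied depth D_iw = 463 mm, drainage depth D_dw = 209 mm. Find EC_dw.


EC_dw = EC_iw * D_iw / D_dw
EC_dw = 4 * 463 / 209
EC_dw = 1852 / 209

8.8612 dS/m


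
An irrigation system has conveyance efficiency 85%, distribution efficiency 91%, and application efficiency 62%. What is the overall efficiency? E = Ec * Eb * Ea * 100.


Ec = 0.85, Eb = 0.91, Ea = 0.62
E = 0.85 * 0.91 * 0.62 * 100 = 47.9570%

47.9570 %


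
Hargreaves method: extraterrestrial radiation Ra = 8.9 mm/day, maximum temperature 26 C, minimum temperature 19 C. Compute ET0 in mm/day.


Tmean = (Tmax + Tmin)/2 = (26 + 19)/2 = 22.5
ET0 = 0.0023 * 8.9 * (22.5 + 17.8) * sqrt(26 - 19)
ET0 = 0.0023 * 8.9 * 40.3 * 2.645751

2.1826 mm/day


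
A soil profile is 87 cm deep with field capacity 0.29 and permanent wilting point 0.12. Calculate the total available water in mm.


AWC = (FC - PWP) * d * 10
AWC = (0.29 - 0.12) * 87 * 10
AWC = 0.1700 * 87 * 10

147.9000 mm


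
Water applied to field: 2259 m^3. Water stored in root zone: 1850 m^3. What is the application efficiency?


Ea = V_root / V_field * 100 = 1850 / 2259 * 100 = 81.8946%

81.8946 %


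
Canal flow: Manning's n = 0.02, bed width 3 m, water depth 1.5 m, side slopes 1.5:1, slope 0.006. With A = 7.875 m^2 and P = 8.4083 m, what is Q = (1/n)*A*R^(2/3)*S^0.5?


R = A/P = 7.875/8.4083 = 0.936575
Q = (1/0.02) * 7.875 * 0.936575^(2/3) * 0.006^0.5

29.1961 m^3/s


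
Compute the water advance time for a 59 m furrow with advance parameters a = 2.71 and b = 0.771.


t = (L/a)^(1/b)
t = (59/2.71)^(1/0.771)
t = 21.771218^(1/0.771)

54.3571 min


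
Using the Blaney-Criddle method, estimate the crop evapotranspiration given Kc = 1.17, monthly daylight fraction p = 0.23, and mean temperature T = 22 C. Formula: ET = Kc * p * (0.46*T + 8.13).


ET = Kc * p * (0.46*T + 8.13)
ET = 1.17 * 0.23 * (0.46*22 + 8.13)
ET = 1.17 * 0.23 * 18.2500

4.9111 mm/day


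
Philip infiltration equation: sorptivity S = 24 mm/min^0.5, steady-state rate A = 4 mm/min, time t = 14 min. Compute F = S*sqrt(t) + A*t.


F = S*sqrt(t) + A*t
F = 24*sqrt(14) + 4*14
F = 24*3.741657 + 56

145.7998 mm


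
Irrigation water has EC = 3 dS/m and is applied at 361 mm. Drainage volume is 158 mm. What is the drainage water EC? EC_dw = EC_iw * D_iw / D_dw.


EC_dw = EC_iw * D_iw / D_dw
EC_dw = 3 * 361 / 158
EC_dw = 1083 / 158

6.8544 dS/m


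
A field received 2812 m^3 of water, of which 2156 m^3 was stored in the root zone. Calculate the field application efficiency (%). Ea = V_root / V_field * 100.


Ea = V_root / V_field * 100 = 2156 / 2812 * 100 = 76.6714%

76.6714 %


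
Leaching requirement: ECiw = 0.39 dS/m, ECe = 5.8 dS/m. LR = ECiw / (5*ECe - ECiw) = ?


LR = ECiw / (5*ECe - ECiw)
LR = 0.39 / (5*5.8 - 0.39)
LR = 0.39 / 28.6100

0.0136


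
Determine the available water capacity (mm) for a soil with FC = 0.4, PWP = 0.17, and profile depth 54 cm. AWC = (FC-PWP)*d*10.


AWC = (FC - PWP) * d * 10
AWC = (0.4 - 0.17) * 54 * 10
AWC = 0.2300 * 54 * 10

124.2000 mm


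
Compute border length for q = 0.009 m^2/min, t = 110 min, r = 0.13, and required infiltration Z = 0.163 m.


L = q*t/((1+r)*Z)
L = 0.009*110/((1+0.13)*0.163)
L = 0.99/0.18419

5.3749 m


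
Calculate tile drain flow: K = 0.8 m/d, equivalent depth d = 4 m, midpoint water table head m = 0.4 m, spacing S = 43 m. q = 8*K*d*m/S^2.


q = 8*K*d*m/S^2
q = 8*0.8*4*0.4/43^2
q = 10.2400 / 1849

0.0055 m/d


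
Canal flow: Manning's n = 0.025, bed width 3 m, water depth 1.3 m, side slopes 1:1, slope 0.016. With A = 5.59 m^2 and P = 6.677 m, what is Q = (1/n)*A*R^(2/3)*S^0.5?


R = A/P = 5.59/6.677 = 0.837202
Q = (1/0.025) * 5.59 * 0.837202^(2/3) * 0.016^0.5

25.1238 m^3/s


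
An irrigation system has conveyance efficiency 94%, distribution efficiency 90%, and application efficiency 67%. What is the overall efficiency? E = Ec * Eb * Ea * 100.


Ec = 0.94, Eb = 0.9, Ea = 0.67
E = 0.94 * 0.9 * 0.67 * 100 = 56.6820%

56.6820 %


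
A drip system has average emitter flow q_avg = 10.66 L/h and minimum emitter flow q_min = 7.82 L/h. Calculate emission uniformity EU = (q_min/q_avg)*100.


EU = (q_min/q_avg)*100 = (7.82/10.66)*100 = 73.3583%

73.3583 %


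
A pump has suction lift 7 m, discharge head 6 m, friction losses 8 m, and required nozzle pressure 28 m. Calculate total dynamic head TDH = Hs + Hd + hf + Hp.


TDH = Hs + Hd + hf + Hp = 7 + 6 + 8 + 28 = 49

49 m


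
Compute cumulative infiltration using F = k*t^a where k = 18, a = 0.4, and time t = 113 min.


F = k * t^a = 18 * 113^0.4
F = 18 * 6.625694

119.2625 mm


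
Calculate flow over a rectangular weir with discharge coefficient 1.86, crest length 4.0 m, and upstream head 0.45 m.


Q = C * L * H^(3/2) = 1.86 * 4.0 * 0.45^1.5 = 1.86 * 4.0 * 0.301869

2.2459 m^3/s


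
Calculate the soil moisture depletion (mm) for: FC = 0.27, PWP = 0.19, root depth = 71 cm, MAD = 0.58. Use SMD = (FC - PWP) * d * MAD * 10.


SMD = (FC - PWP) * d * MAD * 10
SMD = (0.27 - 0.19) * 71 * 0.58 * 10
SMD = 0.0800 * 71 * 0.58 * 10

32.9440 mm


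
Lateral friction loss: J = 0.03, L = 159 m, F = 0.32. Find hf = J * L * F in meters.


hf = J * L * F = 0.03 * 159 * 0.32 = 1.5264 m

1.5264 m


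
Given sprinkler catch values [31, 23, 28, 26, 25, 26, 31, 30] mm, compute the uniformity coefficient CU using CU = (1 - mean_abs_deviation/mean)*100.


mean = 27.500000 mm
MAD = 2.500000 mm
CU = (1 - 2.500000/27.500000)*100

90.9091 %


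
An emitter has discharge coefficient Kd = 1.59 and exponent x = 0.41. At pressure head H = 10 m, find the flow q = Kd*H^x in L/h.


q = Kd * H^x = 1.59 * 10^0.41 = 1.59 * 2.570396

4.0869 L/h


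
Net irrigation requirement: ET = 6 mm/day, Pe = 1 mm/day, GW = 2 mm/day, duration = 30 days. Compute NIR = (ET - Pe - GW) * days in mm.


Daily deficit = ET - Pe - GW = 6 - 1 - 2 = 3 mm/day
NIR = 3 * 30 = 90 mm

90.0000 mm


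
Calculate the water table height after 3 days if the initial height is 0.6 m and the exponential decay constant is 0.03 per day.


m = m0 * exp(-k*t)
m = 0.6 * exp(-0.03 * 3)
m = 0.6 * exp(-0.0900)

0.5484 m


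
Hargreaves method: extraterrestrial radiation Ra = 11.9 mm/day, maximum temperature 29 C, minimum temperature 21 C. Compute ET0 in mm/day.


Tmean = (Tmax + Tmin)/2 = (29 + 21)/2 = 25.0
ET0 = 0.0023 * 11.9 * (25.0 + 17.8) * sqrt(29 - 21)
ET0 = 0.0023 * 11.9 * 42.8 * 2.828427

3.3133 mm/day


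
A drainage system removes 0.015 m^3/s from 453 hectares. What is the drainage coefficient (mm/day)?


DC = Q * 86400 / (A * 10000) * 1000
DC = 0.015 * 86400 / (453 * 10000) * 1000
DC = 1296000.0000 / 4530000

0.2861 mm/day


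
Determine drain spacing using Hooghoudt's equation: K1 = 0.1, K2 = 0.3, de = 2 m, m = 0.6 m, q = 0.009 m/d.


S^2 = 8*K2*de*m/q + 4*K1*m^2/q
S^2 = 8*0.3*2*0.6/0.009 + 4*0.1*0.6^2/0.009
S = sqrt(336.0000)

18.3303 m


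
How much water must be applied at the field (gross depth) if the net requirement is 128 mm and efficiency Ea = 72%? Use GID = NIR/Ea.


Ea = 72% = 0.72
GID = NIR / Ea = 128 / 0.72 = 177.7778 mm

177.7778 mm


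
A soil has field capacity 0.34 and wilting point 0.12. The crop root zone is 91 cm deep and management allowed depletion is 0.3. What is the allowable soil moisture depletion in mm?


SMD = (FC - PWP) * d * MAD * 10
SMD = (0.34 - 0.12) * 91 * 0.3 * 10
SMD = 0.2200 * 91 * 0.3 * 10

60.0600 mm


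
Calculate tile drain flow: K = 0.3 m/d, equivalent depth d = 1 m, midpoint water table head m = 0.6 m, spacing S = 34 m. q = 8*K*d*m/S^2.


q = 8*K*d*m/S^2
q = 8*0.3*1*0.6/34^2
q = 1.4400 / 1156

0.0012 m/d


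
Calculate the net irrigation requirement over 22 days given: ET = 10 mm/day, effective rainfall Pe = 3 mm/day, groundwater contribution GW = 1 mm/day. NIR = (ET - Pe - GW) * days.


Daily deficit = ET - Pe - GW = 10 - 3 - 1 = 6 mm/day
NIR = 6 * 22 = 132 mm

132.0000 mm


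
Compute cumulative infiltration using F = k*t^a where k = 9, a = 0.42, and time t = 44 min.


F = k * t^a = 9 * 44^0.42
F = 9 * 4.900610

44.1055 mm


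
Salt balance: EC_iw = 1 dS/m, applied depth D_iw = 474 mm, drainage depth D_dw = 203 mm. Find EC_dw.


EC_dw = EC_iw * D_iw / D_dw
EC_dw = 1 * 474 / 203
EC_dw = 474 / 203

2.3350 dS/m


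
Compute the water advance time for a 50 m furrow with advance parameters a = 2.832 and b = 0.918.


t = (L/a)^(1/b)
t = (50/2.832)^(1/0.918)
t = 17.655367^(1/0.918)

22.8167 min


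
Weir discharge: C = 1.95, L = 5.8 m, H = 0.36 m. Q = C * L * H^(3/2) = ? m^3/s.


Q = C * L * H^(3/2) = 1.95 * 5.8 * 0.36^1.5 = 1.95 * 5.8 * 0.216000

2.4430 m^3/s


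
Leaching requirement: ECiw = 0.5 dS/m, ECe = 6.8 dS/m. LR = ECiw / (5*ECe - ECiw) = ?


LR = ECiw / (5*ECe - ECiw)
LR = 0.5 / (5*6.8 - 0.5)
LR = 0.5 / 33.5000

0.0149


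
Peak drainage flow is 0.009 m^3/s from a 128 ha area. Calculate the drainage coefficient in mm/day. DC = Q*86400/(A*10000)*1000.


DC = Q * 86400 / (A * 10000) * 1000
DC = 0.009 * 86400 / (128 * 10000) * 1000
DC = 777600.0000 / 1280000

0.6075 mm/day


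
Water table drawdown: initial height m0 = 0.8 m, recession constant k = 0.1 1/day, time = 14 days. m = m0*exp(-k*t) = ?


m = m0 * exp(-k*t)
m = 0.8 * exp(-0.1 * 14)
m = 0.8 * exp(-1.4000)

0.1973 m


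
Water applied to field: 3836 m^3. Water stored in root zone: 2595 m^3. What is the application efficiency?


Ea = V_root / V_field * 100 = 2595 / 3836 * 100 = 67.6486%

67.6486 %


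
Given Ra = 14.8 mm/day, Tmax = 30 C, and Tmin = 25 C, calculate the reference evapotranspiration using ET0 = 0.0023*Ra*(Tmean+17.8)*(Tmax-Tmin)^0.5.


Tmean = (Tmax + Tmin)/2 = (30 + 25)/2 = 27.5
ET0 = 0.0023 * 14.8 * (27.5 + 17.8) * sqrt(30 - 25)
ET0 = 0.0023 * 14.8 * 45.3 * 2.236068

3.4480 mm/day


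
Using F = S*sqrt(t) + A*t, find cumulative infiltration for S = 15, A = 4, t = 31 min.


F = S*sqrt(t) + A*t
F = 15*sqrt(31) + 4*31
F = 15*5.567764 + 124

207.5165 mm


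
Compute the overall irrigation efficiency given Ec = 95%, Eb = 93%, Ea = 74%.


Ec = 0.95, Eb = 0.93, Ea = 0.74
E = 0.95 * 0.93 * 0.74 * 100 = 65.3790%

65.3790 %


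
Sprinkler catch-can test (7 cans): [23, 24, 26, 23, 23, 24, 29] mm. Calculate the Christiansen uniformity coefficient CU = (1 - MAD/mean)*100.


mean = 24.571429 mm
MAD = 1.673469 mm
CU = (1 - 1.673469/24.571429)*100

93.1894 %


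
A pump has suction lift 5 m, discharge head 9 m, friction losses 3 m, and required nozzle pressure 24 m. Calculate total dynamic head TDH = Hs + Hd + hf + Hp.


TDH = Hs + Hd + hf + Hp = 5 + 9 + 3 + 24 = 41

41 m


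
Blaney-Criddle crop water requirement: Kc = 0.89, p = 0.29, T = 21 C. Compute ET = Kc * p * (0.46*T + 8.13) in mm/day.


ET = Kc * p * (0.46*T + 8.13)
ET = 0.89 * 0.29 * (0.46*21 + 8.13)
ET = 0.89 * 0.29 * 17.7900

4.5916 mm/day
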